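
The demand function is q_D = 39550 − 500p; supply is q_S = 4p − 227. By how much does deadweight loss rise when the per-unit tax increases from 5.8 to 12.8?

258.33

In inverse form: demand p = 79.1 − 0.002q, supply p = 56.75 + 0.25q.
Competitive equilibrium: 79.1 − 0.002q = 56.75 + 0.25q → q* = 88.6905, p* = 78.9226.
For a per-unit tax t: Δq = t/0.252, so DWL = ½·t·(t/0.252) = t²/0.504.
At t = 5.8: DWL = 66.746. At t = 12.8: DWL = 325.079.
Increase = 325.079 − 66.746 = 258.33.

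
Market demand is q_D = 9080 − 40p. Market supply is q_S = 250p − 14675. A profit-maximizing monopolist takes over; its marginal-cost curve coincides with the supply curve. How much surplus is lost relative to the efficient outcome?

104672.53

In inverse form: demand p = 227 − 0.025q, supply p = 58.7 + 0.004q.
Competitive equilibrium: 227 − 0.025q = 58.7 + 0.004q → q* = 5803.448276, p* = 81.913793.
Marginal revenue: MR = 227 − 0.05q. Set MR = MC: 227 − 0.05q = 58.7 + 0.004q → q_m = 3116.666667.
Price p_m = 227 − 0.025·3116.666667 = 149.083333; MC(q_m) = 58.7 + 0.004·3116.666667 = 71.166667.
Competitive q* = 5803.448276, so Δq = 2686.781609; wedge = 149.083333 − 71.166667 = 77.916666.
DWL = ½ × 2686.781609 × 77.916666 = 104672.53.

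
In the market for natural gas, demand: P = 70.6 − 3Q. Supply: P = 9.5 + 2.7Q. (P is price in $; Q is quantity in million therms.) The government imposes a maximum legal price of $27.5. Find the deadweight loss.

Competitive equilibrium: 70.6 − 3Q = 9.5 + 2.7Q → Q* = 10.7193, P* = 38.4421.
At the ceiling P = 27.5, quantity supplied = (27.5 − 9.5)/2.7 = 6.6667.
Willingness to pay at Q' = 6.6667: 70.6 − 3·6.6667 = 50.5999.
ΔQ = 10.7193 − 6.6667 = 4.0526; wedge = 50.5999 − 27.5 = 23.0999.
Deadweight loss = ½ × 4.0526 × 23.0999 = $46.81 million.

$46.81 million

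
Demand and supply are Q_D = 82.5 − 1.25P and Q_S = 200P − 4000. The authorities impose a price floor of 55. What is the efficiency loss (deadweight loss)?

In inverse form: demand P = 66 − 0.8Q, supply P = 20 + 0.005Q.
Competitive equilibrium: 66 − 0.8Q = 20 + 0.005Q → Q* = 57.1429, P* = 20.2857.
At the floor P = 55, quantity demanded = (66 − 55)/0.8 = 13.75.
Sellers' marginal cost at Q' = 13.75: 20 + 0.005·13.75 = 20.0688.
ΔQ = 57.1429 − 13.75 = 43.3929; wedge = 55 − 20.0688 = 34.9312.
Deadweight loss = ½ × 43.3929 × 34.9312 = 757.88.

757.88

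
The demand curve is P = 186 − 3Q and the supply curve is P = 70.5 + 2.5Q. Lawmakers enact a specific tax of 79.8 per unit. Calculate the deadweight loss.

Competitive equilibrium: 186 − 3Q = 70.5 + 2.5Q → Q* = 21, P* = 123.
With the tax, the buyer price exceeds the seller price by 79.8: (186 − 3Q) − (70.5 + 2.5Q) = 79.8 → Q' = 6.4909.
ΔQ = 21 − 6.4909 = 14.5091; the wedge equals the tax, 79.8.
Welfare loss = ½ × 14.5091 × 79.8 = 578.91.

578.91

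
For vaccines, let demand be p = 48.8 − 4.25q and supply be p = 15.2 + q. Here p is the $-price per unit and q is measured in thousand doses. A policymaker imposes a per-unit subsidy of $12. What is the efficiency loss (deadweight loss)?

$13.71 thousand

Competitive equilibrium: 48.8 − 4.25q = 15.2 + q → q* = 6.4, p* = 21.6.
The subsidy lowers effective supply by 12: p = 3.2 + q.
New quantity: 48.8 − 4.25q = 3.2 + q → q' = 8.6857.
Overproduction Δq = 8.6857 − 6.4 = 2.2857; wedge = subsidy = 12.
DWL = ½ × 2.2857 × 12 = $13.71 thousand.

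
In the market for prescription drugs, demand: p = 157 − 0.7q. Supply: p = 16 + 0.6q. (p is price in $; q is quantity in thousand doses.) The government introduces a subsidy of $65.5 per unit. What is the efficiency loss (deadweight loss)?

$1650.10 thousand

Competitive equilibrium: 157 − 0.7q = 16 + 0.6q → q* = 108.4615, p* = 81.0769.
The subsidy lowers effective supply by 65.5: p = 0.6q − 49.5.
New quantity: 157 − 0.7q = 0.6q − 49.5 → q' = 158.8462.
Overproduction Δq = 158.8462 − 108.4615 = 50.3847; wedge = subsidy = 65.5.
The triangle = ½ × 50.3847 × 65.5 = $1650.10 thousand.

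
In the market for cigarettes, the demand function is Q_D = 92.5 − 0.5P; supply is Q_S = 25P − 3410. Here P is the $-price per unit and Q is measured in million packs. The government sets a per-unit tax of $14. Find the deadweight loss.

In inverse form: demand P = 185 − 2Q, supply P = 136.4 + 0.04Q.
Competitive equilibrium: 185 − 2Q = 136.4 + 0.04Q → Q* = 23.8235, P* = 137.3529.
With the tax, the buyer price exceeds the seller price by 14: (185 − 2Q) − (136.4 + 0.04Q) = 14 → Q' = 16.9608.
ΔQ = 23.8235 − 16.9608 = 6.8627; the wedge equals the tax, 14.
DWL = ½ × 6.8627 × 14 = $48.04 million.

$48.04 million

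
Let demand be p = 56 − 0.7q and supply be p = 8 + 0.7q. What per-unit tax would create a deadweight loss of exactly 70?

14

Competitive equilibrium: 56 − 0.7q = 8 + 0.7q → q* = 34.2857, p* = 32.
A tax t gives Δq = t/1.4 and wedge t, so DWL = t²/2.8.
t²/2.8 = 70 → t² = 196 → t = 14.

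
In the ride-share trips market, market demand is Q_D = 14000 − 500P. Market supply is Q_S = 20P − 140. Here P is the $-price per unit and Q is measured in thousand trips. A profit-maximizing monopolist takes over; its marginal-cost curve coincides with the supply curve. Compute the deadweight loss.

$5.82 thousand

In inverse form: demand P = 28 − 0.002Q, supply P = 7 + 0.05Q.
Competitive equilibrium: 28 − 0.002Q = 7 + 0.05Q → Q* = 403.8462, P* = 27.1923.
Marginal revenue: MR = 28 − 0.004Q. Set MR = MC: 28 − 0.004Q = 7 + 0.05Q → Q_m = 388.8889.
Price P_m = 28 − 0.002·388.8889 = 27.2222; MC(Q_m) = 7 + 0.05·388.8889 = 26.4444.
Competitive Q* = 403.8462, so ΔQ = 14.9573; wedge = 27.2222 − 26.4444 = 0.7778.
Deadweight loss = ½ × 14.9573 × 0.7778 = $5.82 thousand.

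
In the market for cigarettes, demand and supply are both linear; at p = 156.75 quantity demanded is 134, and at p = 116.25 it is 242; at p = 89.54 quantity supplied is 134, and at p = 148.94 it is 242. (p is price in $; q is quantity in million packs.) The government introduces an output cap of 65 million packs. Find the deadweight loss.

Demand slope = (116.25 − 156.75)/(242 − 134) = −0.375, so p = 207 − 0.375q.
Supply slope = (148.94 − 89.54)/(242 − 134) = 0.55, so p = 15.84 + 0.55q.
Competitive equilibrium: 207 − 0.375q = 15.84 + 0.55q → q* = 206.65946, p* = 129.5027.
At q = 65: demand price = 207 − 0.375·65 = 182.625; supply price = 15.84 + 0.55·65 = 51.59.
Δq = 206.65946 − 65 = 141.65946; wedge = 182.625 − 51.59 = 131.035.
Welfare loss = ½ × 141.65946 × 131.035 = $9281.17 million.

$9281.17 million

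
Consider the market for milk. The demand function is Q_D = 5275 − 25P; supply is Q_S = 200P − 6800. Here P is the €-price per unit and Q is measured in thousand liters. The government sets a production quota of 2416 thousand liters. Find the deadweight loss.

In inverse form: demand P = 211 − 0.04Q, supply P = 34 + 0.005Q.
Competitive equilibrium: 211 − 0.04Q = 34 + 0.005Q → Q* = 3933.3333, P* = 53.6667.
At Q = 2416: demand price = 211 − 0.04·2416 = 114.36; supply price = 34 + 0.005·2416 = 46.08.
ΔQ = 3933.3333 − 2416 = 1517.3333; wedge = 114.36 − 46.08 = 68.28.
Deadweight loss = ½ × 1517.3333 × 68.28 = €51801.76 thousand.

€51801.76 thousand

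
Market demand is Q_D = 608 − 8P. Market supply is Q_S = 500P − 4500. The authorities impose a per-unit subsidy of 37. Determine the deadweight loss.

In inverse form: demand P = 76 − 0.125Q, supply P = 9 + 0.002Q.
Competitive equilibrium: 76 − 0.125Q = 9 + 0.002Q → Q* = 527.5591, P* = 10.0551.
The subsidy lowers effective supply by 37: P = 0.002Q − 28.
New quantity: 76 − 0.125Q = 0.002Q − 28 → Q' = 818.8976.
Overproduction ΔQ = 818.8976 − 527.5591 = 291.3385; wedge = subsidy = 37.
DWL = ½ × 291.3385 × 37 = 5389.76.

5389.76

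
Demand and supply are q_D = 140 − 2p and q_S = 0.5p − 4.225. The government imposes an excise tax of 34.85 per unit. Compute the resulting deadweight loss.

242.90

In inverse form: demand p = 70 − 0.5q, supply p = 8.45 + 2q.
Competitive equilibrium: 70 − 0.5q = 8.45 + 2q → q* = 24.62, p* = 57.69.
With the tax, the buyer price exceeds the seller price by 34.85: (70 − 0.5q) − (8.45 + 2q) = 34.85 → q' = 10.68.
Δq = 24.62 − 10.68 = 13.94; the wedge equals the tax, 34.85.
Welfare loss = ½ × 13.94 × 34.85 = 242.90.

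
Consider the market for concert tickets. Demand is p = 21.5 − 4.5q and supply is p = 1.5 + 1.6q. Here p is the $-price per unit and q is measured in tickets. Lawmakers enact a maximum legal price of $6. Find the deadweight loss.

Competitive equilibrium: 21.5 − 4.5q = 1.5 + 1.6q → q* = 3.2787, p* = 6.7459.
At the ceiling p = 6, quantity supplied = (6 − 1.5)/1.6 = 2.8125.
Willingness to pay at q' = 2.8125: 21.5 − 4.5·2.8125 = 8.8438.
Δq = 3.2787 − 2.8125 = 0.4662; wedge = 8.8438 − 6 = 2.8438.
Deadweight loss = ½ × 0.4662 × 2.8438 = $0.66.

$0.66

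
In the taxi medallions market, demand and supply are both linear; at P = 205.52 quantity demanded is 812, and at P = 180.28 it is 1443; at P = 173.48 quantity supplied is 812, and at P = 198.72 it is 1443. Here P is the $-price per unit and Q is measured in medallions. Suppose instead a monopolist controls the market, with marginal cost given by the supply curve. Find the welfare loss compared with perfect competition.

Demand slope = (180.28 − 205.52)/(1443 − 812) = −0.04, so P = 238 − 0.04Q.
Supply slope = (198.72 − 173.48)/(1443 − 812) = 0.04, so P = 141 + 0.04Q.
Competitive equilibrium: 238 − 0.04Q = 141 + 0.04Q → Q* = 1212.5, P* = 189.5.
Marginal revenue: MR = 238 − 0.08Q. Set MR = MC: 238 − 0.08Q = 141 + 0.04Q → Q_m = 808.33333.
Price P_m = 238 − 0.04·808.33333 = 205.66667; MC(Q_m) = 141 + 0.04·808.33333 = 173.33333.
Competitive Q* = 1212.5, so ΔQ = 404.16667; wedge = 205.66667 − 173.33333 = 32.33334.
Welfare loss = ½ × 404.16667 × 32.33334 = $6534.03.

$6534.03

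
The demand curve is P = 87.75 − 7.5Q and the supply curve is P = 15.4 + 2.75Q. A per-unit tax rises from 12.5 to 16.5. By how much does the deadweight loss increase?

Competitive equilibrium: 87.75 − 7.5Q = 15.4 + 2.75Q → Q* = 7.0585, P* = 34.811.
For a per-unit tax t: ΔQ = t/10.25, so DWL = ½·t·(t/10.25) = t²/20.5.
At t = 12.5: DWL = 7.622. At t = 16.5: DWL = 13.28.
Increase = 13.28 − 7.622 = 5.66.

5.66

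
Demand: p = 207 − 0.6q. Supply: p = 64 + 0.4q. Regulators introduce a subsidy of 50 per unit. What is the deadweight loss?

Competitive equilibrium: 207 − 0.6q = 64 + 0.4q → q* = 143, p* = 121.2.
The subsidy lowers effective supply by 50: p = 14 + 0.4q.
New quantity: 207 − 0.6q = 14 + 0.4q → q' = 193.
Overproduction Δq = 193 − 143 = 50; wedge = subsidy = 50.
DWL = ½ × 50 × 50 = 1250.

1250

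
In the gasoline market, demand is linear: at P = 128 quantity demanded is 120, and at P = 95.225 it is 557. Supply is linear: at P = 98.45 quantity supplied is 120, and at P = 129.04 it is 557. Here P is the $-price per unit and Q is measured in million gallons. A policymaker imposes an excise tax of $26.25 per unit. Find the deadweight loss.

Demand slope = (95.225 − 128)/(557 − 120) = −0.075, so P = 137 − 0.075Q.
Supply slope = (129.04 − 98.45)/(557 − 120) = 0.07, so P = 90.05 + 0.07Q.
Competitive equilibrium: 137 − 0.075Q = 90.05 + 0.07Q → Q* = 323.7931, P* = 112.7155.
With the tax, the buyer price exceeds the seller price by 26.25: (137 − 0.075Q) − (90.05 + 0.07Q) = 26.25 → Q' = 142.7586.
ΔQ = 323.7931 − 142.7586 = 181.0345; the wedge equals the tax, 26.25.
Deadweight loss = ½ × 181.0345 × 26.25 = $2376.08 million.

$2376.08 million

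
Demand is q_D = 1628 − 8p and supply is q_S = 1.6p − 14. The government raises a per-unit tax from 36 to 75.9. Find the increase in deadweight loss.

2976.54

In inverse form: demand p = 203.5 − 0.125q, supply p = 8.75 + 0.625q.
Competitive equilibrium: 203.5 − 0.125q = 8.75 + 0.625q → q* = 259.6667, p* = 171.0417.
For a per-unit tax t: Δq = t/0.75, so DWL = ½·t·(t/0.75) = t²/1.5.
At t = 36: DWL = 864. At t = 75.9: DWL = 3840.54.
Increase = 3840.54 − 864 = 2976.54.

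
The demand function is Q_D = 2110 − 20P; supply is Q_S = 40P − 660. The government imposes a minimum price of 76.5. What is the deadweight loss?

13801.67

In inverse form: demand P = 105.5 − 0.05Q, supply P = 16.5 + 0.025Q.
Competitive equilibrium: 105.5 − 0.05Q = 16.5 + 0.025Q → Q* = 1186.6667, P* = 46.1667.
At the floor P = 76.5, quantity demanded = (105.5 − 76.5)/0.05 = 580.
Sellers' marginal cost at Q' = 580: 16.5 + 0.025·580 = 31.
ΔQ = 1186.6667 − 580 = 606.6667; wedge = 76.5 − 31 = 45.5.
The triangle = ½ × 606.6667 × 45.5 = 13801.67.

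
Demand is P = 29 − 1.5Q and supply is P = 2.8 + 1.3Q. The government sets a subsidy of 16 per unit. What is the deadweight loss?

Competitive equilibrium: 29 − 1.5Q = 2.8 + 1.3Q → Q* = 9.3571, P* = 14.9643.
The subsidy lowers effective supply by 16: P = 1.3Q − 13.2.
New quantity: 29 − 1.5Q = 1.3Q − 13.2 → Q' = 15.0714.
Overproduction ΔQ = 15.0714 − 9.3571 = 5.7143; wedge = subsidy = 16.
DWL = ½ × 5.7143 × 16 = 45.71.

45.71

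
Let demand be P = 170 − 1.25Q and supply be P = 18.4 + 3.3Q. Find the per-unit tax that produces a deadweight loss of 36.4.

18.2

Competitive equilibrium: 170 − 1.25Q = 18.4 + 3.3Q → Q* = 33.3187, P* = 128.3516.
A tax t gives ΔQ = t/4.55 and wedge t, so DWL = t²/9.1.
t²/9.1 = 36.4 → t² = 331.24 → t = 18.2.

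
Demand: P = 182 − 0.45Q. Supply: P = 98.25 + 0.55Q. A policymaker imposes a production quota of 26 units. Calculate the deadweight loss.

Competitive equilibrium: 182 − 0.45Q = 98.25 + 0.55Q → Q* = 83.75, P* = 144.3125.
At Q = 26: demand price = 182 − 0.45·26 = 170.3; supply price = 98.25 + 0.55·26 = 112.55.
ΔQ = 83.75 − 26 = 57.75; wedge = 170.3 − 112.55 = 57.75.
The triangle = ½ × 57.75 × 57.75 = 1667.53.

1667.53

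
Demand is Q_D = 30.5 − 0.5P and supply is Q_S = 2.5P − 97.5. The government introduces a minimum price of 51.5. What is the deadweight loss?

23.41

In inverse form: demand P = 61 − 2Q, supply P = 39 + 0.4Q.
Competitive equilibrium: 61 − 2Q = 39 + 0.4Q → Q* = 9.1667, P* = 42.6667.
At the floor P = 51.5, quantity demanded = (61 − 51.5)/2 = 4.75.
Sellers' marginal cost at Q' = 4.75: 39 + 0.4·4.75 = 40.9.
ΔQ = 9.1667 − 4.75 = 4.4167; wedge = 51.5 − 40.9 = 10.6.
Deadweight loss = ½ × 4.4167 × 10.6 = 23.41.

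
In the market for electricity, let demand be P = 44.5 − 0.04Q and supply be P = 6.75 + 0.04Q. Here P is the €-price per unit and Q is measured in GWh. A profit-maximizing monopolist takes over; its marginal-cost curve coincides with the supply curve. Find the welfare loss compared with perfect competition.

Competitive equilibrium: 44.5 − 0.04Q = 6.75 + 0.04Q → Q* = 471.875, P* = 25.625.
Marginal revenue: MR = 44.5 − 0.08Q. Set MR = MC: 44.5 − 0.08Q = 6.75 + 0.04Q → Q_m = 314.5833.
Price P_m = 44.5 − 0.04·314.5833 = 31.9167; MC(Q_m) = 6.75 + 0.04·314.5833 = 19.3333.
Competitive Q* = 471.875, so ΔQ = 157.2917; wedge = 31.9167 − 19.3333 = 12.5834.
The triangle = ½ × 157.2917 × 12.5834 = €989.63.

€989.63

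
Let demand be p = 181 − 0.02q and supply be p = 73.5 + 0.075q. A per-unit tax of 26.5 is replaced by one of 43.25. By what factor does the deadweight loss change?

Competitive equilibrium: 181 − 0.02q = 73.5 + 0.075q → q* = 1131.5789, p* = 158.3684.
For a per-unit tax t: Δq = t/0.095, so DWL = ½·t·(t/0.095) = t²/0.19.
At t = 26.5: DWL = 3696.053. At t = 43.25: DWL = 9845.066.
Ratio = (43.25/26.5)² = 2.664.

2.664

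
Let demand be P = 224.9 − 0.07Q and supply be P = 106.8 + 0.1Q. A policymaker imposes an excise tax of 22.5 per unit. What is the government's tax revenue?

12652.94

Competitive equilibrium: 224.9 − 0.07Q = 106.8 + 0.1Q → Q* = 694.7059, P* = 176.2706.
With the tax, the buyer price exceeds the seller price by 22.5: (224.9 − 0.07Q) − (106.8 + 0.1Q) = 22.5 → Q' = 562.3529.
Tax revenue = 22.5 × 562.3529 = 12652.94.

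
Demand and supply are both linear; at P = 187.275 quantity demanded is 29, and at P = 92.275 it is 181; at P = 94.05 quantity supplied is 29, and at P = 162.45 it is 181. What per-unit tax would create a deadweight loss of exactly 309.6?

Demand slope = (92.275 − 187.275)/(181 − 29) = −0.625, so P = 205.4 − 0.625Q.
Supply slope = (162.45 − 94.05)/(181 − 29) = 0.45, so P = 81 + 0.45Q.
Competitive equilibrium: 205.4 − 0.625Q = 81 + 0.45Q → Q* = 115.7209, P* = 133.0744.
A tax t gives ΔQ = t/1.075 and wedge t, so DWL = t²/2.15.
t²/2.15 = 309.6 → t² = 665.64 → t = 25.8.

25.8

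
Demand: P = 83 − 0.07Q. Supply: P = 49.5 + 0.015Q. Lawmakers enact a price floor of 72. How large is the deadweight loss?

2386.67

Competitive equilibrium: 83 − 0.07Q = 49.5 + 0.015Q → Q* = 394.117647, P* = 55.411765.
At the floor P = 72, quantity demanded = (83 − 72)/0.07 = 157.142857.
Sellers' marginal cost at Q' = 157.142857: 49.5 + 0.015·157.142857 = 51.857143.
ΔQ = 394.117647 − 157.142857 = 236.97479; wedge = 72 − 51.857143 = 20.142857.
The triangle = ½ × 236.97479 × 20.142857 = 2386.67.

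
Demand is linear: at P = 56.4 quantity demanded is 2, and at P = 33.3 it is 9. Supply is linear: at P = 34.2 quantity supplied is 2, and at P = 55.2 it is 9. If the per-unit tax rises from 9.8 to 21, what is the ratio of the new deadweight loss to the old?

Demand slope = (33.3 − 56.4)/(9 − 2) = −3.3, so P = 63 − 3.3Q.
Supply slope = (55.2 − 34.2)/(9 − 2) = 3, so P = 28.2 + 3Q.
Competitive equilibrium: 63 − 3.3Q = 28.2 + 3Q → Q* = 5.5238, P* = 44.7714.
For a per-unit tax t: ΔQ = t/6.3, so DWL = ½·t·(t/6.3) = t²/12.6.
At t = 9.8: DWL = 7.622. At t = 21: DWL = 35.
Ratio = (21/9.8)² = 4.592.

4.592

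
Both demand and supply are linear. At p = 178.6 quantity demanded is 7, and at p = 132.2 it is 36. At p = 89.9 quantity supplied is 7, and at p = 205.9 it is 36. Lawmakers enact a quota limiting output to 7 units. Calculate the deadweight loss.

Demand slope = (132.2 − 178.6)/(36 − 7) = −1.6, so p = 189.8 − 1.6q.
Supply slope = (205.9 − 89.9)/(36 − 7) = 4, so p = 61.9 + 4q.
Competitive equilibrium: 189.8 − 1.6q = 61.9 + 4q → q* = 22.8393, p* = 153.2571.
At q = 7: demand price = 189.8 − 1.6·7 = 178.6; supply price = 61.9 + 4·7 = 89.9.
Δq = 22.8393 − 7 = 15.8393; wedge = 178.6 − 89.9 = 88.7.
Deadweight loss = ½ × 15.8393 × 88.7 = 702.47.

702.47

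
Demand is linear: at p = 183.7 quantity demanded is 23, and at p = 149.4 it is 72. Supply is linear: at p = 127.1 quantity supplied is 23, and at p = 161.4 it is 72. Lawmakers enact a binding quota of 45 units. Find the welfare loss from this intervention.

237.73

Demand slope = (149.4 − 183.7)/(72 − 23) = −0.7, so p = 199.8 − 0.7q.
Supply slope = (161.4 − 127.1)/(72 − 23) = 0.7, so p = 111 + 0.7q.
Competitive equilibrium: 199.8 − 0.7q = 111 + 0.7q → q* = 63.4286, p* = 155.4.
At q = 45: demand price = 199.8 − 0.7·45 = 168.3; supply price = 111 + 0.7·45 = 142.5.
Δq = 63.4286 − 45 = 18.4286; wedge = 168.3 − 142.5 = 25.8.
Deadweight loss = ½ × 18.4286 × 25.8 = 237.73.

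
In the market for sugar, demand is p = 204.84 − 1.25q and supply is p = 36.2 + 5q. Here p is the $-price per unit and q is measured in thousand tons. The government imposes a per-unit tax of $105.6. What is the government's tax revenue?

$1065.12 thousand

Competitive equilibrium: 204.84 − 1.25q = 36.2 + 5q → q* = 26.9824, p* = 171.112.
With the tax, the buyer price exceeds the seller price by 105.6: (204.84 − 1.25q) − (36.2 + 5q) = 105.6 → q' = 10.0864.
Tax revenue = 105.6 × 10.0864 = $1065.12 thousand.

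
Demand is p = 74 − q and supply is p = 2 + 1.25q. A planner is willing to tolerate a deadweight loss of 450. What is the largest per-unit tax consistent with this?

Competitive equilibrium: 74 − q = 2 + 1.25q → q* = 32, p* = 42.
A tax t gives Δq = t/2.25 and wedge t, so DWL = t²/4.5.
t²/4.5 = 450 → t² = 2025 → t = 45.

45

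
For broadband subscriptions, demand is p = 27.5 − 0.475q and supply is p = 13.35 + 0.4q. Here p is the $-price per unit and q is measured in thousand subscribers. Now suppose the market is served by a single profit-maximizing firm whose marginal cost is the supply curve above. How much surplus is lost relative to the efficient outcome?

$14.16 thousand

Competitive equilibrium: 27.5 − 0.475q = 13.35 + 0.4q → q* = 16.1714, p* = 19.8186.
Marginal revenue: MR = 27.5 − 0.95q. Set MR = MC: 27.5 − 0.95q = 13.35 + 0.4q → q_m = 10.4815.
Price p_m = 27.5 − 0.475·10.4815 = 22.5213; MC(q_m) = 13.35 + 0.4·10.4815 = 17.5426.
Competitive q* = 16.1714, so Δq = 5.6899; wedge = 22.5213 − 17.5426 = 4.9787.
The triangle = ½ × 5.6899 × 4.9787 = $14.16 thousand.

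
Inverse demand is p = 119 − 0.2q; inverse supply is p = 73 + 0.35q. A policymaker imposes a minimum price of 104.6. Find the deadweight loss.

Competitive equilibrium: 119 − 0.2q = 73 + 0.35q → q* = 83.6364, p* = 102.2727.
At the floor p = 104.6, quantity demanded = (119 − 104.6)/0.2 = 72.
Sellers' marginal cost at q' = 72: 73 + 0.35·72 = 98.2.
Δq = 83.6364 − 72 = 11.6364; wedge = 104.6 − 98.2 = 6.4.
The triangle = ½ × 11.6364 × 6.4 = 37.24.

37.24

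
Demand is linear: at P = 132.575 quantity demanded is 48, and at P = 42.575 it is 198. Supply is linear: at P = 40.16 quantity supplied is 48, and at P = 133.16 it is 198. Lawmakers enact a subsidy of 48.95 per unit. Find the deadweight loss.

982.01

Demand slope = (42.575 − 132.575)/(198 − 48) = −0.6, so P = 161.375 − 0.6Q.
Supply slope = (133.16 − 40.16)/(198 − 48) = 0.62, so P = 10.4 + 0.62Q.
Competitive equilibrium: 161.375 − 0.6Q = 10.4 + 0.62Q → Q* = 123.75, P* = 87.125.
The subsidy lowers effective supply by 48.95: P = 0.62Q − 38.55.
New quantity: 161.375 − 0.6Q = 0.62Q − 38.55 → Q' = 163.873.
Overproduction ΔQ = 163.873 − 123.75 = 40.123; wedge = subsidy = 48.95.
Welfare loss = ½ × 40.123 × 48.95 = 982.01.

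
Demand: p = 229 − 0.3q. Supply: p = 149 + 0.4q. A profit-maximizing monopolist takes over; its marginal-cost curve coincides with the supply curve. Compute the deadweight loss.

411.43

Competitive equilibrium: 229 − 0.3q = 149 + 0.4q → q* = 114.2857, p* = 194.7143.
Marginal revenue: MR = 229 − 0.6q. Set MR = MC: 229 − 0.6q = 149 + 0.4q → q_m = 80.
Price p_m = 229 − 0.3·80 = 205; MC(q_m) = 149 + 0.4·80 = 181.
Competitive q* = 114.2857, so Δq = 34.2857; wedge = 205 − 181 = 24.
The triangle = ½ × 34.2857 × 24 = 411.43.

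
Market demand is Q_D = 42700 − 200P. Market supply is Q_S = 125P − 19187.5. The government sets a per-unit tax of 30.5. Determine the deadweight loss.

35778.85

In inverse form: demand P = 213.5 − 0.005Q, supply P = 153.5 + 0.008Q.
Competitive equilibrium: 213.5 − 0.005Q = 153.5 + 0.008Q → Q* = 4615.3846, P* = 190.4231.
With the tax, the buyer price exceeds the seller price by 30.5: (213.5 − 0.005Q) − (153.5 + 0.008Q) = 30.5 → Q' = 2269.2308.
ΔQ = 4615.3846 − 2269.2308 = 2346.1538; the wedge equals the tax, 30.5.
The triangle = ½ × 2346.1538 × 30.5 = 35778.85.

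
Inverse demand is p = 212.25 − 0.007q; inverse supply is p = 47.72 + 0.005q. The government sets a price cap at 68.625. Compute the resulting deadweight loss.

544906.34

Competitive equilibrium: 212.25 − 0.007q = 47.72 + 0.005q → q* = 13710.8333, p* = 116.2742.
At the ceiling p = 68.625, quantity supplied = (68.625 − 47.72)/0.005 = 4181.
Willingness to pay at q' = 4181: 212.25 − 0.007·4181 = 182.983.
Δq = 13710.8333 − 4181 = 9529.8333; wedge = 182.983 − 68.625 = 114.358.
The triangle = ½ × 9529.8333 × 114.358 = 544906.34.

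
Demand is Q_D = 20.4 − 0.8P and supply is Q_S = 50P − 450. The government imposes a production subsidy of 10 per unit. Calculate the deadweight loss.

39.37

In inverse form: demand P = 25.5 − 1.25Q, supply P = 9 + 0.02Q.
Competitive equilibrium: 25.5 − 1.25Q = 9 + 0.02Q → Q* = 12.9921, P* = 9.2598.
The subsidy lowers effective supply by 10: P = 0.02Q − 1.
New quantity: 25.5 − 1.25Q = 0.02Q − 1 → Q' = 20.8661.
Overproduction ΔQ = 20.8661 − 12.9921 = 7.874; wedge = subsidy = 10.
Deadweight loss = ½ × 7.874 × 10 = 39.37.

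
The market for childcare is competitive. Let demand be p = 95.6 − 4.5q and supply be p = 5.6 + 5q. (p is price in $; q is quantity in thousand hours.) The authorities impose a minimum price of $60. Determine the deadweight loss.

Competitive equilibrium: 95.6 − 4.5q = 5.6 + 5q → q* = 9.4737, p* = 52.9684.
At the floor p = 60, quantity demanded = (95.6 − 60)/4.5 = 7.9111.
Sellers' marginal cost at q' = 7.9111: 5.6 + 5·7.9111 = 45.1555.
Δq = 9.4737 − 7.9111 = 1.5626; wedge = 60 − 45.1555 = 14.8445.
DWL = ½ × 1.5626 × 14.8445 = $11.60 thousand.

$11.60 thousand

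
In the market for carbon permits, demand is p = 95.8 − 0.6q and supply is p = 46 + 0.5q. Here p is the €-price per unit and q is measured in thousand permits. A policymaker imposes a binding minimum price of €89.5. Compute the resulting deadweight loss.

Competitive equilibrium: 95.8 − 0.6q = 46 + 0.5q → q* = 45.2727, p* = 68.6364.
At the floor p = 89.5, quantity demanded = (95.8 − 89.5)/0.6 = 10.5.
Sellers' marginal cost at q' = 10.5: 46 + 0.5·10.5 = 51.25.
Δq = 45.2727 − 10.5 = 34.7727; wedge = 89.5 − 51.25 = 38.25.
Welfare loss = ½ × 34.7727 × 38.25 = €665.03 thousand.

€665.03 thousand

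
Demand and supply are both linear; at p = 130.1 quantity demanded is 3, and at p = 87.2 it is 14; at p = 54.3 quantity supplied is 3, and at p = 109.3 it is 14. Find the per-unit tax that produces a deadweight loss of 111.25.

Demand slope = (87.2 − 130.1)/(14 − 3) = −3.9, so p = 141.8 − 3.9q.
Supply slope = (109.3 − 54.3)/(14 − 3) = 5, so p = 39.3 + 5q.
Competitive equilibrium: 141.8 − 3.9q = 39.3 + 5q → q* = 11.5169, p* = 96.8843.
A tax t gives Δq = t/8.9 and wedge t, so DWL = t²/17.8.
t²/17.8 = 111.25 → t² = 1980.25 → t = 44.5.

44.5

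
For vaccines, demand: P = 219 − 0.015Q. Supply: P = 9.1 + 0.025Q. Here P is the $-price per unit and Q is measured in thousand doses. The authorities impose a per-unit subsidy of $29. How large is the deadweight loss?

$10512.50 thousand

Competitive equilibrium: 219 − 0.015Q = 9.1 + 0.025Q → Q* = 5247.5, P* = 140.2875.
The subsidy lowers effective supply by 29: P = 0.025Q − 19.9.
New quantity: 219 − 0.015Q = 0.025Q − 19.9 → Q' = 5972.5.
Overproduction ΔQ = 5972.5 − 5247.5 = 725; wedge = subsidy = 29.
Welfare loss = ½ × 725 × 29 = $10512.50 thousand.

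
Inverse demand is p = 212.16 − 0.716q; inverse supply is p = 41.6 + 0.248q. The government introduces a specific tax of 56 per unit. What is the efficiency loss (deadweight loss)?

Competitive equilibrium: 212.16 − 0.716q = 41.6 + 0.248q → q* = 176.9295, p* = 85.4785.
With the tax, the buyer price exceeds the seller price by 56: (212.16 − 0.716q) − (41.6 + 0.248q) = 56 → q' = 118.8382.
Δq = 176.9295 − 118.8382 = 58.0913; the wedge equals the tax, 56.
The triangle = ½ × 58.0913 × 56 = 1626.56.

1626.56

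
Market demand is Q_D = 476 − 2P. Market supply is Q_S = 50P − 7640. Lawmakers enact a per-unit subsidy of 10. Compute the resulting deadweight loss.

96.15

In inverse form: demand P = 238 − 0.5Q, supply P = 152.8 + 0.02Q.
Competitive equilibrium: 238 − 0.5Q = 152.8 + 0.02Q → Q* = 163.8462, P* = 156.0769.
The subsidy lowers effective supply by 10: P = 142.8 + 0.02Q.
New quantity: 238 − 0.5Q = 142.8 + 0.02Q → Q' = 183.0769.
Overproduction ΔQ = 183.0769 − 163.8462 = 19.2307; wedge = subsidy = 10.
Deadweight loss = ½ × 19.2307 × 10 = 96.15.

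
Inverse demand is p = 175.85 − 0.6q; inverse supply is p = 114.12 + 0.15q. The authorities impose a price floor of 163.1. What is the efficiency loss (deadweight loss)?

Competitive equilibrium: 175.85 − 0.6q = 114.12 + 0.15q → q* = 82.3067, p* = 126.466.
At the floor p = 163.1, quantity demanded = (175.85 − 163.1)/0.6 = 21.25.
Sellers' marginal cost at q' = 21.25: 114.12 + 0.15·21.25 = 117.3075.
Δq = 82.3067 − 21.25 = 61.0567; wedge = 163.1 − 117.3075 = 45.7925.
DWL = ½ × 61.0567 × 45.7925 = 1397.97.

1397.97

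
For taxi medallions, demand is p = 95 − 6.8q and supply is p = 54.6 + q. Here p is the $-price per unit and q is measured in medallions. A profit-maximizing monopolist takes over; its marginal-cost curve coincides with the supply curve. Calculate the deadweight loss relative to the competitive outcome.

$22.70

Competitive equilibrium: 95 − 6.8q = 54.6 + q → q* = 5.1795, p* = 59.7795.
Marginal revenue: MR = 95 − 13.6q. Set MR = MC: 95 − 13.6q = 54.6 + q → q_m = 2.7671.
Price p_m = 95 − 6.8·2.7671 = 76.1837; MC(q_m) = 54.6 + 1·2.7671 = 57.3671.
Competitive q* = 5.1795, so Δq = 2.4124; wedge = 76.1837 − 57.3671 = 18.8166.
The triangle = ½ × 2.4124 × 18.8166 = $22.70.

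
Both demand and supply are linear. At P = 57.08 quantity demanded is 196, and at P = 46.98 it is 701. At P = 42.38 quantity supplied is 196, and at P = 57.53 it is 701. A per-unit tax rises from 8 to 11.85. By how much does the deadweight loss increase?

764.225

Demand slope = (46.98 − 57.08)/(701 − 196) = −0.02, so P = 61 − 0.02Q.
Supply slope = (57.53 − 42.38)/(701 − 196) = 0.03, so P = 36.5 + 0.03Q.
Competitive equilibrium: 61 − 0.02Q = 36.5 + 0.03Q → Q* = 490, P* = 51.2.
For a per-unit tax t: ΔQ = t/0.05, so DWL = ½·t·(t/0.05) = t²/0.1.
At t = 8: DWL = 640. At t = 11.85: DWL = 1404.225.
Increase = 1404.225 − 640 = 764.225.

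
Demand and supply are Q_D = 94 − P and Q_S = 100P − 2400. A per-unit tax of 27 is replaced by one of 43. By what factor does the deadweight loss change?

In inverse form: demand P = 94 − Q, supply P = 24 + 0.01Q.
Competitive equilibrium: 94 − Q = 24 + 0.01Q → Q* = 69.3069, P* = 24.6931.
For a per-unit tax t: ΔQ = t/1.01, so DWL = ½·t·(t/1.01) = t²/2.02.
At t = 27: DWL = 360.891. At t = 43: DWL = 915.347.
Ratio = (43/27)² = 2.536.

2.536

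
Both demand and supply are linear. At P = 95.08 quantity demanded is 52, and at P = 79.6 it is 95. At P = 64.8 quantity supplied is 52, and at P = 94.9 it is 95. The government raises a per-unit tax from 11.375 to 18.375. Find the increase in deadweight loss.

98.23

Demand slope = (79.6 − 95.08)/(95 − 52) = −0.36, so P = 113.8 − 0.36Q.
Supply slope = (94.9 − 64.8)/(95 − 52) = 0.7, so P = 28.4 + 0.7Q.
Competitive equilibrium: 113.8 − 0.36Q = 28.4 + 0.7Q → Q* = 80.566, P* = 84.7962.
For a per-unit tax t: ΔQ = t/1.06, so DWL = ½·t·(t/1.06) = t²/2.12.
At t = 11.375: DWL = 61.033. At t = 18.375: DWL = 159.264.
Increase = 159.264 − 61.033 = 98.23.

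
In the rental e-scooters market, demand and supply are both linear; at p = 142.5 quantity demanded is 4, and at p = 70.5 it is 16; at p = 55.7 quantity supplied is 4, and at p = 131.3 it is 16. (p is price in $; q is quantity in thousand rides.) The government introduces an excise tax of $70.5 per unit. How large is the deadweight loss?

$202.04 thousand

Demand slope = (70.5 − 142.5)/(16 − 4) = −6, so p = 166.5 − 6q.
Supply slope = (131.3 − 55.7)/(16 − 4) = 6.3, so p = 30.5 + 6.3q.
Competitive equilibrium: 166.5 − 6q = 30.5 + 6.3q → q* = 11.0569, p* = 100.1585.
With the tax, the buyer price exceeds the seller price by 70.5: (166.5 − 6q) − (30.5 + 6.3q) = 70.5 → q' = 5.3252.
Δq = 11.0569 − 5.3252 = 5.7317; the wedge equals the tax, 70.5.
DWL = ½ × 5.7317 × 70.5 = $202.04 thousand.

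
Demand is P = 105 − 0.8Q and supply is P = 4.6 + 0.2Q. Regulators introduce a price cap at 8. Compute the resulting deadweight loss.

Competitive equilibrium: 105 − 0.8Q = 4.6 + 0.2Q → Q* = 100.4, P* = 24.68.
At the ceiling P = 8, quantity supplied = (8 − 4.6)/0.2 = 17.
Willingness to pay at Q' = 17: 105 − 0.8·17 = 91.4.
ΔQ = 100.4 − 17 = 83.4; wedge = 91.4 − 8 = 83.4.
The triangle = ½ × 83.4 × 83.4 = 3477.78.

3477.78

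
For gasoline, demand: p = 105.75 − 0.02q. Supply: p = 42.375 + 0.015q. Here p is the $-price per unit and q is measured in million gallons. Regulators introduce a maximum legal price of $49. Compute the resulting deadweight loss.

Competitive equilibrium: 105.75 − 0.02q = 42.375 + 0.015q → q* = 1810.71429, p* = 69.53571.
At the ceiling p = 49, quantity supplied = (49 − 42.375)/0.015 = 441.66667.
Willingness to pay at q' = 441.66667: 105.75 − 0.02·441.66667 = 96.91667.
Δq = 1810.71429 − 441.66667 = 1369.04762; wedge = 96.91667 − 49 = 47.91667.
Welfare loss = ½ × 1369.04762 × 47.91667 = $32800.10 million.

$32800.10 million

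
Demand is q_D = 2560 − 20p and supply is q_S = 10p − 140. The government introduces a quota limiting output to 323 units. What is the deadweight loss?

14322.675

In inverse form: demand p = 128 − 0.05q, supply p = 14 + 0.1q.
Competitive equilibrium: 128 − 0.05q = 14 + 0.1q → q* = 760, p* = 90.
At q = 323: demand price = 128 − 0.05·323 = 111.85; supply price = 14 + 0.1·323 = 46.3.
Δq = 760 − 323 = 437; wedge = 111.85 − 46.3 = 65.55.
Welfare loss = ½ × 437 × 65.55 = 14322.675.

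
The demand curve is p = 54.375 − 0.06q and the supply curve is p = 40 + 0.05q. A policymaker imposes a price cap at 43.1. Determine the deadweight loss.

Competitive equilibrium: 54.375 − 0.06q = 40 + 0.05q → q* = 130.6818, p* = 46.5341.
At the ceiling p = 43.1, quantity supplied = (43.1 − 40)/0.05 = 62.
Willingness to pay at q' = 62: 54.375 − 0.06·62 = 50.655.
Δq = 130.6818 − 62 = 68.6818; wedge = 50.655 − 43.1 = 7.555.
The triangle = ½ × 68.6818 × 7.555 = 259.45.

259.45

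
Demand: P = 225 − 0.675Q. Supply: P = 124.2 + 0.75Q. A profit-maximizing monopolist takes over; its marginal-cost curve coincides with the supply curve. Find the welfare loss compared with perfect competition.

368.34

Competitive equilibrium: 225 − 0.675Q = 124.2 + 0.75Q → Q* = 70.7368, P* = 177.2526.
Marginal revenue: MR = 225 − 1.35Q. Set MR = MC: 225 − 1.35Q = 124.2 + 0.75Q → Q_m = 48.
Price P_m = 225 − 0.675·48 = 192.6; MC(Q_m) = 124.2 + 0.75·48 = 160.2.
Competitive Q* = 70.7368, so ΔQ = 22.7368; wedge = 192.6 − 160.2 = 32.4.
DWL = ½ × 22.7368 × 32.4 = 368.34.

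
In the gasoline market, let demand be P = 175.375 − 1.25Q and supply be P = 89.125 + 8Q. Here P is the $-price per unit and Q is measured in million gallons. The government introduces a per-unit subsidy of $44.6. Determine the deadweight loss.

Competitive equilibrium: 175.375 − 1.25Q = 89.125 + 8Q → Q* = 9.3243, P* = 163.7196.
The subsidy lowers effective supply by 44.6: P = 44.525 + 8Q.
New quantity: 175.375 − 1.25Q = 44.525 + 8Q → Q' = 14.1459.
Overproduction ΔQ = 14.1459 − 9.3243 = 4.8216; wedge = subsidy = 44.6.
Welfare loss = ½ × 4.8216 × 44.6 = $107.52 million.

$107.52 million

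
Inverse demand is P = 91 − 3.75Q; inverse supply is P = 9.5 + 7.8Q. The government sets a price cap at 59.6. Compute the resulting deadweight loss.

2.32

Competitive equilibrium: 91 − 3.75Q = 9.5 + 7.8Q → Q* = 7.0563, P* = 64.539.
At the ceiling P = 59.6, quantity supplied = (59.6 − 9.5)/7.8 = 6.4231.
Willingness to pay at Q' = 6.4231: 91 − 3.75·6.4231 = 66.9134.
ΔQ = 7.0563 − 6.4231 = 0.6332; wedge = 66.9134 − 59.6 = 7.3134.
Deadweight loss = ½ × 0.6332 × 7.3134 = 2.32.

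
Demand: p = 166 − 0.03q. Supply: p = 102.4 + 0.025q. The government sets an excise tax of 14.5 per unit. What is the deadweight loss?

Competitive equilibrium: 166 − 0.03q = 102.4 + 0.025q → q* = 1156.3636, p* = 131.3091.
With the tax, the buyer price exceeds the seller price by 14.5: (166 − 0.03q) − (102.4 + 0.025q) = 14.5 → q' = 892.7273.
Δq = 1156.3636 − 892.7273 = 263.6363; the wedge equals the tax, 14.5.
Deadweight loss = ½ × 263.6363 × 14.5 = 1911.36.

1911.36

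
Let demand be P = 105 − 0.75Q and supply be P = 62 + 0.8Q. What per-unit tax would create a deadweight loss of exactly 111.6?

Competitive equilibrium: 105 − 0.75Q = 62 + 0.8Q → Q* = 27.7419, P* = 84.1935.
A tax t gives ΔQ = t/1.55 and wedge t, so DWL = t²/3.1.
t²/3.1 = 111.6 → t² = 345.96 → t = 18.6.

18.6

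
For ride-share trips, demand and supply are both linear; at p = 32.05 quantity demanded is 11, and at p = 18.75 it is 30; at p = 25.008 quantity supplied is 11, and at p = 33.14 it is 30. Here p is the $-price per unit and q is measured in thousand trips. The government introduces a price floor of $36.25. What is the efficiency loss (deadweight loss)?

Demand slope = (18.75 − 32.05)/(30 − 11) = −0.7, so p = 39.75 − 0.7q.
Supply slope = (33.14 − 25.008)/(30 − 11) = 0.428, so p = 20.3 + 0.428q.
Competitive equilibrium: 39.75 − 0.7q = 20.3 + 0.428q → q* = 17.2429, p* = 27.68.
At the floor p = 36.25, quantity demanded = (39.75 − 36.25)/0.7 = 5.
Sellers' marginal cost at q' = 5: 20.3 + 0.428·5 = 22.44.
Δq = 17.2429 − 5 = 12.2429; wedge = 36.25 − 22.44 = 13.81.
Deadweight loss = ½ × 12.2429 × 13.81 = $84.54 thousand.

$84.54 thousand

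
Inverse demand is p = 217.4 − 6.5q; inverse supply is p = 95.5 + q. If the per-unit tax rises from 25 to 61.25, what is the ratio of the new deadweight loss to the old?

6.0025

Competitive equilibrium: 217.4 − 6.5q = 95.5 + q → q* = 16.2533, p* = 111.7533.
For a per-unit tax t: Δq = t/7.5, so DWL = ½·t·(t/7.5) = t²/15.
At t = 25: DWL = 41.667. At t = 61.25: DWL = 250.104.
Ratio = (61.25/25)² = 6.0025.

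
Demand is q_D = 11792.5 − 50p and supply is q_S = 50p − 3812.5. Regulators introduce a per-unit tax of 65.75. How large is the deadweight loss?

In inverse form: demand p = 235.85 − 0.02q, supply p = 76.25 + 0.02q.
Competitive equilibrium: 235.85 − 0.02q = 76.25 + 0.02q → q* = 3990, p* = 156.05.
With the tax, the buyer price exceeds the seller price by 65.75: (235.85 − 0.02q) − (76.25 + 0.02q) = 65.75 → q' = 2346.25.
Δq = 3990 − 2346.25 = 1643.75; the wedge equals the tax, 65.75.
The triangle = ½ × 1643.75 × 65.75 = 54038.28.

54038.28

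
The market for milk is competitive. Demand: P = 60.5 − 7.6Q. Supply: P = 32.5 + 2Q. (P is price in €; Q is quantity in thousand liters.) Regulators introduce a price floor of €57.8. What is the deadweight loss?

€31.49 thousand

Competitive equilibrium: 60.5 − 7.6Q = 32.5 + 2Q → Q* = 2.9167, P* = 38.3333.
At the floor P = 57.8, quantity demanded = (60.5 − 57.8)/7.6 = 0.3553.
Sellers' marginal cost at Q' = 0.3553: 32.5 + 2·0.3553 = 33.2106.
ΔQ = 2.9167 − 0.3553 = 2.5614; wedge = 57.8 − 33.2106 = 24.5894.
The triangle = ½ × 2.5614 × 24.5894 = €31.49 thousand.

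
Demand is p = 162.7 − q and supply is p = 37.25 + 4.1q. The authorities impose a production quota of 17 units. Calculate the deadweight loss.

Competitive equilibrium: 162.7 − q = 37.25 + 4.1q → q* = 24.598, p* = 138.102.
At q = 17: demand price = 162.7 − 1·17 = 145.7; supply price = 37.25 + 4.1·17 = 106.95.
Δq = 24.598 − 17 = 7.598; wedge = 145.7 − 106.95 = 38.75.
Welfare loss = ½ × 7.598 × 38.75 = 147.21.

147.21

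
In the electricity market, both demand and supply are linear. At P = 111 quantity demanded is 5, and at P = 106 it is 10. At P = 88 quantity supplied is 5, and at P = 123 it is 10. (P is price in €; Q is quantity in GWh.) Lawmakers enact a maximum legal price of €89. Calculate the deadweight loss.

€29.86

Demand slope = (106 − 111)/(10 − 5) = −1, so P = 116 − Q.
Supply slope = (123 − 88)/(10 − 5) = 7, so P = 53 + 7Q.
Competitive equilibrium: 116 − Q = 53 + 7Q → Q* = 7.875, P* = 108.125.
At the ceiling P = 89, quantity supplied = (89 − 53)/7 = 5.1429.
Willingness to pay at Q' = 5.1429: 116 − 1·5.1429 = 110.8571.
ΔQ = 7.875 − 5.1429 = 2.7321; wedge = 110.8571 − 89 = 21.8571.
DWL = ½ × 2.7321 × 21.8571 = €29.86.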